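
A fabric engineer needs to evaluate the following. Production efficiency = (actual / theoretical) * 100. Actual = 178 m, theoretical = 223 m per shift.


Formula: Efficiency% = (Actual output / Theoretical output) * 100
Efficiency% = (178 / 223) * 100
Efficiency% = 0.798206 * 100 = 79.8206% ≈ 79.8%

79.8%


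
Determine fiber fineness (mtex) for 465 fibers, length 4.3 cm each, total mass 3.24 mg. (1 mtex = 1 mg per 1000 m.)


Formula: fineness (mtex) = mass (mg) / total length (km) = (mass_mg / total_length_m) * 1000
Step 1: Convert fiber length: 4.3 cm = 0.043 m
Step 2: Total fiber length = 465 * 0.043 = 19.995 m
Step 3: Linear density = 3.24 mg / 19.995 m = 0.1620 mg/m
Step 4: fineness = 0.1620 * 1000 = 162.0 mtex

162.0 mtex


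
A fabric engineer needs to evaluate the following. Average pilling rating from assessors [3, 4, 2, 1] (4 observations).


Formula: Mean = sum / count
Sum = 3 + 4 + 2 + 1 = 10
Mean = 10 / 4 = 2.5

2.5


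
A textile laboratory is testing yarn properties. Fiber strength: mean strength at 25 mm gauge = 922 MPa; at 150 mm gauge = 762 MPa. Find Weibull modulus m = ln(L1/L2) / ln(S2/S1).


Formula: m = ln(L1/L2) / ln(S2/S1)
Step 1: ln(L1/L2) = ln(25/150) = -1.79176
Step 2: S2/S1 = 762/922 = 0.82646
Step 3: ln(S2/S1) = ln(0.82646) = -0.19060
Step 4: m = -1.79176 / -0.19060 = 9.40

9.40 (Weibull m)


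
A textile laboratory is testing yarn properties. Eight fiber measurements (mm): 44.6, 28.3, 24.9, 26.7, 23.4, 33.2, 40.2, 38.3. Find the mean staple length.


Formula: Mean = sum of lengths / count
Sum = 44.6 + 28.3 + 24.9 + 26.7 + 23.4 + 33.2 + 40.2 + 38.3
Sum = 259.6 mm
Mean = 259.6 / 8 = 32.45 mm

32.45 mm


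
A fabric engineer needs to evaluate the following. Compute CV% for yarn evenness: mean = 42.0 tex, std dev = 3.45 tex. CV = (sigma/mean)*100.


Formula: CV% = (standard deviation / mean) * 100
Step 1: Ratio = 3.45 / 42.0 = 0.082143
Step 2: CV% = 0.082143 * 100 = 8.2143% ≈ 8.2%

8.2%


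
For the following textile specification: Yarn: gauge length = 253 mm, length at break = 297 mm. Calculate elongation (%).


Formula: Elongation (%) = ((L_break - L0) / L0) * 100
Step 1: Extension = 297 - 253 = 44 mm
Step 2: Elongation = (44 / 253) * 100
Step 3: Elongation = 0.173913 * 100 = 17.3913% ≈ 17.4%

17.4%


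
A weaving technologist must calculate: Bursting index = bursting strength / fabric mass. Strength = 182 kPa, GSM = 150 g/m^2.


Formula: Bursting Index = Bursting Strength / Fabric GSM
BI = 182 kPa / 150 g/m^2
BI = 1.213 kPa/(g/m^2)

1.213 kPa/(g/m^2)


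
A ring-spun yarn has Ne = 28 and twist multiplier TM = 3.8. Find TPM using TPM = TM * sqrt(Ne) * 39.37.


Formula: TPM = TM * sqrt(Ne) * 39.37
Step 1: sqrt(Ne) = sqrt(28) = 5.2915
Step 2: TM * sqrt(Ne) = 3.8 * 5.2915 = 20.1077
Step 3: TPM = 20.1077 * 39.37 = 792 twists/m

792 twists/m


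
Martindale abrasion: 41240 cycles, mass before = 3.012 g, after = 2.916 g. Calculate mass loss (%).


Formula: Mass loss% = ((m_before - m_after) / m_before) * 100
Step 1: Mass loss = 3.012 - 2.916 = 0.096 g
Step 2: Ratio = 0.096 / 3.012 = 0.0318725
Step 3: Mass loss% = 0.0318725 * 100 = 3.18725% ≈ 3.19%

3.19%


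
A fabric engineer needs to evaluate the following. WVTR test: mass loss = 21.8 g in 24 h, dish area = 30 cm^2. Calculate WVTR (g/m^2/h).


Formula: WVTR = mass_loss / (area * time)
Step 1: Convert area: 30 cm^2 = 0.003 m^2
Step 2: WVTR = 21.8 g / (0.003 m^2 * 24 h)
Step 3: WVTR = 21.8 / 0.072 = 302.8 g/m^2/h

302.8 g/m^2/h


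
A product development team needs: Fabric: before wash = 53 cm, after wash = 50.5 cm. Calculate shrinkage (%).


Formula: Shrinkage% = ((L_before - L_after) / L_before) * 100
Step 1: Shrinkage = 53 - 50.5 = 2.5 cm
Step 2: Shrinkage% = (2.5 / 53) * 100
Step 3: Shrinkage% = 0.04717 * 100 = 4.717% ≈ 4.7%

4.7%


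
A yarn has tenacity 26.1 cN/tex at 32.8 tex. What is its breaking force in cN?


Formula: Breaking force = Tenacity * Linear density
F = 26.1 cN/tex * 32.8 tex
F = 856.08 cN

856.08 cN


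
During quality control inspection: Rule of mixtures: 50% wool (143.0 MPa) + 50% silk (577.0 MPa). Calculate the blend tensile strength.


Formula: Blend property = (fraction_A * property_A) + (fraction_B * property_B)
Step 1: Contribution A = 50/100 * 143.0 MPa = 71.5 MPa
Step 2: Contribution B = 50/100 * 577.0 MPa = 288.5 MPa
Step 3: Blend tensile strength = 71.5 + 288.5 = 360.0 MPa

360.0 MPa


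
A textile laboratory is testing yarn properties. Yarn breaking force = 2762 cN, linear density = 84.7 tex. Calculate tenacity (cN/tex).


Formula: Tenacity = Breaking force / Linear density
Tenacity = 2762 cN / 84.7 tex
Tenacity = 32.61 cN/tex

32.61 cN/tex


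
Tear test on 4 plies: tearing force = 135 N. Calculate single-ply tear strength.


Formula: Per-ply strength = Total force / Number of plies
Per-ply = 135 N / 4
Per-ply = 33.75 N

33.75 N


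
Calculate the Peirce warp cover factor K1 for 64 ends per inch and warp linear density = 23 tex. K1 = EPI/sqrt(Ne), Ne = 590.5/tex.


Formula: K1 = EPI / sqrt(Ne), with Ne = 590.5 / tex_warp
Step 1: Ne = 590.5 / 23 = 25.674
Step 2: sqrt(Ne) = sqrt(25.674) = 5.067
Step 3: K1 = 64 / 5.067 = 12.6

12.6


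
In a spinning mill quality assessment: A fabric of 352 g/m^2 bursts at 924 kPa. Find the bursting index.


Formula: Bursting Index = Bursting Strength / Fabric GSM
BI = 924 kPa / 352 g/m^2
BI = 2.625 kPa/(g/m^2)

2.625 kPa/(g/m^2)


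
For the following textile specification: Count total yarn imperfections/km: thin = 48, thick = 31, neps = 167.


Formula: Total = thin places + thick places + neps
Total = 48 + 31 + 167
Total = 246 imperfections/km

246 imperfections/km


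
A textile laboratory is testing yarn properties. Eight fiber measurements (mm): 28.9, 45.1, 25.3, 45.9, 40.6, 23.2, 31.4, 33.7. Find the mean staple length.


Formula: Mean = sum of lengths / count
Sum = 28.9 + 45.1 + 25.3 + 45.9 + 40.6 + 23.2 + 31.4 + 33.7
Sum = 274.1 mm
Mean = 274.1 / 8 = 34.26 mm

34.26 mm


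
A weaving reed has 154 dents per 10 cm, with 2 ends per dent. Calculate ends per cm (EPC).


Formula: EPC = (dents per 10 cm * ends per dent) / 10
Step 1: Total ends per 10 cm = 154 * 2 = 308
Step 2: EPC = 308 / 10 = 30.8 ends/cm

30.8 ends/cm


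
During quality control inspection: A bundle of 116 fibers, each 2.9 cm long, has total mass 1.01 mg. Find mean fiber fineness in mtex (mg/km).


Formula: fineness (mtex) = mass (mg) / total length (km) = (mass_mg / total_length_m) * 1000
Step 1: Convert fiber length: 2.9 cm = 0.029 m
Step 2: Total fiber length = 116 * 0.029 = 3.364 m
Step 3: Linear density = 1.01 mg / 3.364 m = 0.3002 mg/m
Step 4: fineness = 0.3002 * 1000 = 300.2 mtex

300.2 mtex


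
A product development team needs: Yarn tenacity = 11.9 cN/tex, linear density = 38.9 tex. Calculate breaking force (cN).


Formula: Breaking force = Tenacity * Linear density
F = 11.9 cN/tex * 38.9 tex
F = 462.91 cN

462.91 cN


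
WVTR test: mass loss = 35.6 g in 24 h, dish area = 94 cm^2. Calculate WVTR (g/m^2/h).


Formula: WVTR = mass_loss / (area * time)
Step 1: Convert area: 94 cm^2 = 0.0094 m^2
Step 2: WVTR = 35.6 g / (0.0094 m^2 * 24 h)
Step 3: WVTR = 35.6 / 0.2256 = 157.8 g/m^2/h

157.8 g/m^2/h


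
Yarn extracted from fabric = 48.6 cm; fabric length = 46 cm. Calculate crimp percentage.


Formula: Crimp% = ((L_yarn - L_fabric) / L_fabric) * 100
Step 1: Extension = 48.6 - 46 = 2.6 cm
Step 2: Crimp% = (2.6 / 46) * 100
Step 3: Crimp% = 0.056522 * 100 = 5.6522% ≈ 5.7%

5.7%


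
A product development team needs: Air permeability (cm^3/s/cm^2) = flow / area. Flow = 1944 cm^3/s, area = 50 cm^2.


Formula: Air Permeability = Airflow / Test Area
AP = 1944 cm^3/s / 50 cm^2
AP = 38.9 cm^3/s/cm^2

38.9 cm^3/s/cm^2


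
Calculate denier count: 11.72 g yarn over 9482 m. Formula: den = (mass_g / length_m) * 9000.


Formula: den = (mass_g / length_m) * 9000
Substituting: den = (11.72 / 9482) * 9000
Intermediate: 11.72 / 9482 = 0.00123603 g/m
den = 0.00123603 * 9000 = 11.1 denier

11.1 denier


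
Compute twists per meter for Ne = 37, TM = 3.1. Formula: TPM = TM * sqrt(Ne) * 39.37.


Formula: TPM = TM * sqrt(Ne) * 39.37
Step 1: sqrt(Ne) = sqrt(37) = 6.0828
Step 2: TM * sqrt(Ne) = 3.1 * 6.0828 = 18.8567
Step 3: TPM = 18.8567 * 39.37 = 742 twists/m

742 twists/m


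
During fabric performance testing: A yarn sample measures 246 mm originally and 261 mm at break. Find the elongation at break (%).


Formula: Elongation (%) = ((L_break - L0) / L0) * 100
Step 1: Extension = 261 - 246 = 15 mm
Step 2: Elongation = (15 / 246) * 100
Step 3: Elongation = 0.060976 * 100 = 6.0976% ≈ 6.1%

6.1%


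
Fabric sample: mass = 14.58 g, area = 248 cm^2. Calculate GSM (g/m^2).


Formula: GSM = mass_g / area_m2
Step 1: Convert area: 248 cm^2 = 248 / 10000 = 0.0248 m^2
Step 2: GSM = 14.58 g / 0.0248 m^2 = 587.9 g/m^2

587.9 g/m^2


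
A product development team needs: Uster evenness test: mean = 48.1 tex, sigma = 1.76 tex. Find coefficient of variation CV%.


Formula: CV% = (standard deviation / mean) * 100
Step 1: Ratio = 1.76 / 48.1 = 0.03659
Step 2: CV% = 0.03659 * 100 = 3.659% ≈ 3.7%

3.7%


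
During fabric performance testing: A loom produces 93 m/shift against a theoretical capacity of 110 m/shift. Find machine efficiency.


Formula: Efficiency% = (Actual output / Theoretical output) * 100
Efficiency% = (93 / 110) * 100
Efficiency% = 0.845455 * 100 = 84.5455% ≈ 84.5%

84.5%


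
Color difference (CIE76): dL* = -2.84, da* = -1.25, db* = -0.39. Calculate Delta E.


Formula: Delta E = sqrt(dL*^2 + da*^2 + db*^2)
Step 1: dL*^2 = (-2.84)^2 = 8.0656
Step 2: da*^2 = (-1.25)^2 = 1.5625
Step 3: db*^2 = (-0.39)^2 = 0.1521
Step 4: Sum = 8.0656 + 1.5625 + 0.1521 = 9.7802
Step 5: Delta E = sqrt(9.7802) = 3.13

3.13 Delta E


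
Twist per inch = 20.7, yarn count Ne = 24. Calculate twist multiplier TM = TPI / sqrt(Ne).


Formula: TM = TPI / sqrt(Ne)
Step 1: sqrt(Ne) = sqrt(24) = 4.899
Step 2: TM = 20.7 / 4.899 = 4.23

4.23 TM


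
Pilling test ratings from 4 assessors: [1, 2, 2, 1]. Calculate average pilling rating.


Formula: Mean = sum / count
Sum = 1 + 2 + 2 + 1 = 6
Mean = 6 / 4 = 1.5

1.5


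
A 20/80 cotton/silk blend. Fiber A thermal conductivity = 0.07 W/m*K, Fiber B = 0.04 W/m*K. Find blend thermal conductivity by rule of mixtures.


Formula: Blend property = (fraction_A * property_A) + (fraction_B * property_B)
Step 1: Contribution A = 20/100 * 0.07 W/m*K = 0.014 W/m*K
Step 2: Contribution B = 80/100 * 0.04 W/m*K = 0.032 W/m*K
Step 3: Blend thermal conductivity = 0.014 + 0.032 = 0.046 W/m*K

0.046 W/m*K


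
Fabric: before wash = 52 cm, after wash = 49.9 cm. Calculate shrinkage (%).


Formula: Shrinkage% = ((L_before - L_after) / L_before) * 100
Step 1: Shrinkage = 52 - 49.9 = 2.1 cm
Step 2: Shrinkage% = (2.1 / 52) * 100
Step 3: Shrinkage% = 0.040385 * 100 = 4.0385% ≈ 4.0%

4.0%


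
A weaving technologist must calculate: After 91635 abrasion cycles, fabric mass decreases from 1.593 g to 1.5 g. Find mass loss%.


Formula: Mass loss% = ((m_before - m_after) / m_before) * 100
Step 1: Mass loss = 1.593 - 1.5 = 0.093 g
Step 2: Ratio = 0.093 / 1.593 = 0.0583804
Step 3: Mass loss% = 0.0583804 * 100 = 5.83804% ≈ 5.84%

5.84%


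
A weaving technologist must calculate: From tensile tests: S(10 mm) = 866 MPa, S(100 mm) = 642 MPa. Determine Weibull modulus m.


Formula: m = ln(L1/L2) / ln(S2/S1)
Step 1: ln(L1/L2) = ln(10/100) = -2.30259
Step 2: S2/S1 = 642/866 = 0.74134
Step 3: ln(S2/S1) = ln(0.74134) = -0.29930
Step 4: m = -2.30259 / -0.29930 = 7.69

7.69 (Weibull m)


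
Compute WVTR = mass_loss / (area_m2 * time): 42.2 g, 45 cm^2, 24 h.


Formula: WVTR = mass_loss / (area * time)
Step 1: Convert area: 45 cm^2 = 0.0045 m^2
Step 2: WVTR = 42.2 g / (0.0045 m^2 * 24 h)
Step 3: WVTR = 42.2 / 0.108 = 390.7 g/m^2/h

390.7 g/m^2/h


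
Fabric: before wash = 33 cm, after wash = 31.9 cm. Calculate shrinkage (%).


Formula: Shrinkage% = ((L_before - L_after) / L_before) * 100
Step 1: Shrinkage = 33 - 31.9 = 1.1 cm
Step 2: Shrinkage% = (1.1 / 33) * 100
Step 3: Shrinkage% = 0.033333 * 100 = 3.3333% ≈ 3.3%

3.3%


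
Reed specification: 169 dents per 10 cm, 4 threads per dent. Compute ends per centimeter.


Formula: EPC = (dents per 10 cm * ends per dent) / 10
Step 1: Total ends per 10 cm = 169 * 4 = 676
Step 2: EPC = 676 / 10 = 67.6 ends/cm

67.6 ends/cm


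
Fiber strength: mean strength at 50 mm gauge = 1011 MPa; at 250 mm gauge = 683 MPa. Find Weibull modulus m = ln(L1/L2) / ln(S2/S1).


Formula: m = ln(L1/L2) / ln(S2/S1)
Step 1: ln(L1/L2) = ln(50/250) = -1.60944
Step 2: S2/S1 = 683/1011 = 0.67557
Step 3: ln(S2/S1) = ln(0.67557) = -0.39220
Step 4: m = -1.60944 / -0.39220 = 4.10

4.10 (Weibull m)


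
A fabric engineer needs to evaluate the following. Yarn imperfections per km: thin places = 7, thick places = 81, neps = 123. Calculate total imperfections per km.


Formula: Total = thin places + thick places + neps
Total = 7 + 81 + 123
Total = 211 imperfections/km

211 imperfections/km


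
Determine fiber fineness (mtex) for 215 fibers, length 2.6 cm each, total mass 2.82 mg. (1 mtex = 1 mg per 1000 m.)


Formula: fineness (mtex) = mass (mg) / total length (km) = (mass_mg / total_length_m) * 1000
Step 1: Convert fiber length: 2.6 cm = 0.026 m
Step 2: Total fiber length = 215 * 0.026 = 5.59 m
Step 3: Linear density = 2.82 mg / 5.59 m = 0.5045 mg/m
Step 4: fineness = 0.5045 * 1000 = 504.5 mtex

504.5 mtex


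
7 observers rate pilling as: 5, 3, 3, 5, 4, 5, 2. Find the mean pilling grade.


Formula: Mean = sum / count
Sum = 5 + 3 + 3 + 5 + 4 + 5 + 2 = 27
Mean = 27 / 7 = 3.9

3.9


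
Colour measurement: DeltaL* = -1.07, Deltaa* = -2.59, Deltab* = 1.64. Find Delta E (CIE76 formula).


Formula: Delta E = sqrt(dL*^2 + da*^2 + db*^2)
Step 1: dL*^2 = (-1.07)^2 = 1.1449
Step 2: da*^2 = (-2.59)^2 = 6.7081
Step 3: db*^2 = 1.64^2 = 2.6896
Step 4: Sum = 1.1449 + 6.7081 + 2.6896 = 10.5426
Step 5: Delta E = sqrt(10.5426) = 3.25

3.25 Delta E


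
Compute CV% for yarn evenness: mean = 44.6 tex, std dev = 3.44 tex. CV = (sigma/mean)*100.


Formula: CV% = (standard deviation / mean) * 100
Step 1: Ratio = 3.44 / 44.6 = 0.07713
Step 2: CV% = 0.07713 * 100 = 7.713% ≈ 7.7%

7.7%


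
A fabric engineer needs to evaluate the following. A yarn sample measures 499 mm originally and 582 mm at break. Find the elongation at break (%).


Formula: Elongation (%) = ((L_break - L0) / L0) * 100
Step 1: Extension = 582 - 499 = 83 mm
Step 2: Elongation = (83 / 499) * 100
Step 3: Elongation = 0.166333 * 100 = 16.6333% ≈ 16.6%

16.6%


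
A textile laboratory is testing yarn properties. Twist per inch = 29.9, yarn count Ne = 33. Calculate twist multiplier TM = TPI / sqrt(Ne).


Formula: TM = TPI / sqrt(Ne)
Step 1: sqrt(Ne) = sqrt(33) = 5.7446
Step 2: TM = 29.9 / 5.7446 = 5.20

5.20 TM


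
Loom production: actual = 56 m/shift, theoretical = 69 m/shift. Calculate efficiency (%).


Formula: Efficiency% = (Actual output / Theoretical output) * 100
Efficiency% = (56 / 69) * 100
Efficiency% = 0.811594 * 100 = 81.1594% ≈ 81.2%

81.2%


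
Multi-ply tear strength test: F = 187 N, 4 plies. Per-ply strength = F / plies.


Formula: Per-ply strength = Total force / Number of plies
Per-ply = 187 N / 4
Per-ply = 46.75 N

46.75 N


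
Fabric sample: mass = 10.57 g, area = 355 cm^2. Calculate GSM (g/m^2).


Formula: GSM = mass_g / area_m2
Step 1: Convert area: 355 cm^2 = 355 / 10000 = 0.0355 m^2
Step 2: GSM = 10.57 g / 0.0355 m^2 = 297.7 g/m^2

297.7 g/m^2


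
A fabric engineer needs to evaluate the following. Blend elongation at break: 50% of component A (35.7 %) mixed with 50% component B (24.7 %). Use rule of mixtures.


Formula: Blend property = (fraction_A * property_A) + (fraction_B * property_B)
Step 1: Contribution A = 50/100 * 35.7 % = 17.85 %
Step 2: Contribution B = 50/100 * 24.7 % = 12.35 %
Step 3: Blend elongation at break = 17.85 + 12.35 = 30.2 %

30.2 %


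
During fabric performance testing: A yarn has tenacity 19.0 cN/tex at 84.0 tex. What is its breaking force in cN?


Formula: Breaking force = Tenacity * Linear density
F = 19.0 cN/tex * 84.0 tex
F = 1596.00 cN

1596.00 cN


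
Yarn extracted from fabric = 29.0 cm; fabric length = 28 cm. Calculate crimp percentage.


Formula: Crimp% = ((L_yarn - L_fabric) / L_fabric) * 100
Step 1: Extension = 29.0 - 28 = 1.0 cm
Step 2: Crimp% = (1.0 / 28) * 100
Step 3: Crimp% = 0.035714 * 100 = 3.5714% ≈ 3.6%

3.6%


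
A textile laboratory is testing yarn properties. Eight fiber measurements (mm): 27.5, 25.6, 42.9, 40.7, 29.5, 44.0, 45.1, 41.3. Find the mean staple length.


Formula: Mean = sum of lengths / count
Sum = 27.5 + 25.6 + 42.9 + 40.7 + 29.5 + 44.0 + 45.1 + 41.3
Sum = 296.6 mm
Mean = 296.6 / 8 = 37.08 mm

37.08 mm


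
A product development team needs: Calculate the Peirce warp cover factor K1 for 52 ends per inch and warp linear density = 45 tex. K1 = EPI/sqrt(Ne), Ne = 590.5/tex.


Formula: K1 = EPI / sqrt(Ne), with Ne = 590.5 / tex_warp
Step 1: Ne = 590.5 / 45 = 13.122
Step 2: sqrt(Ne) = sqrt(13.122) = 3.6224
Step 3: K1 = 52 / 3.6224 = 14.4

14.4


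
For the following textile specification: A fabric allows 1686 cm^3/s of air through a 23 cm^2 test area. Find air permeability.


Formula: Air Permeability = Airflow / Test Area
AP = 1686 cm^3/s / 23 cm^2
AP = 73.3 cm^3/s/cm^2

73.3 cm^3/s/cm^2


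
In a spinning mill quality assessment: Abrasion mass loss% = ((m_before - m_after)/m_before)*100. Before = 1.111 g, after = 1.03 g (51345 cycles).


Formula: Mass loss% = ((m_before - m_after) / m_before) * 100
Step 1: Mass loss = 1.111 - 1.03 = 0.081 g
Step 2: Ratio = 0.081 / 1.111 = 0.0729073
Step 3: Mass loss% = 0.0729073 * 100 = 7.29073% ≈ 7.29%

7.29%


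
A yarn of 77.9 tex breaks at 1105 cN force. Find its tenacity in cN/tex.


Formula: Tenacity = Breaking force / Linear density
Tenacity = 1105 cN / 77.9 tex
Tenacity = 14.18 cN/tex

14.18 cN/tex


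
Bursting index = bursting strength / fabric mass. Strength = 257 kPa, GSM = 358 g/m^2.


Formula: Bursting Index = Bursting Strength / Fabric GSM
BI = 257 kPa / 358 g/m^2
BI = 0.718 kPa/(g/m^2)

0.718 kPa/(g/m^2)


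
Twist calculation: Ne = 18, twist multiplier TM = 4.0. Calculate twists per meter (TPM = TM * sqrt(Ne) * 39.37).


Formula: TPM = TM * sqrt(Ne) * 39.37
Step 1: sqrt(Ne) = sqrt(18) = 4.2426
Step 2: TM * sqrt(Ne) = 4.0 * 4.2426 = 16.9704
Step 3: TPM = 16.9704 * 39.37 = 668 twists/m

668 twists/m


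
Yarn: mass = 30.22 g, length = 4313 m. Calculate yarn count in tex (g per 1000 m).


Formula: Tex = (mass_g / length_m) * 1000
Substituting: Tex = (30.22 / 4313) * 1000
Intermediate: 30.22 / 4313 = 0.00700672 g/m
Tex = 0.00700672 * 1000 = 7.01 tex

7.01 tex


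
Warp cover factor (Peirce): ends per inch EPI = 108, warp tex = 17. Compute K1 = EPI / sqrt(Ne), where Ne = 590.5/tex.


Formula: K1 = EPI / sqrt(Ne), with Ne = 590.5 / tex_warp
Step 1: Ne = 590.5 / 17 = 34.735
Step 2: sqrt(Ne) = sqrt(34.735) = 5.8936
Step 3: K1 = 108 / 5.8936 = 18.3

18.3


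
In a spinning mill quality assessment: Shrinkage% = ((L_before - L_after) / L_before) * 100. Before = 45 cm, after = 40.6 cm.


Formula: Shrinkage% = ((L_before - L_after) / L_before) * 100
Step 1: Shrinkage = 45 - 40.6 = 4.4 cm
Step 2: Shrinkage% = (4.4 / 45) * 100
Step 3: Shrinkage% = 0.097778 * 100 = 9.7778% ≈ 9.8%

9.8%


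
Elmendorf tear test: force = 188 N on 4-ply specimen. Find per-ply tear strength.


Formula: Per-ply strength = Total force / Number of plies
Per-ply = 188 N / 4
Per-ply = 47 N

47 N


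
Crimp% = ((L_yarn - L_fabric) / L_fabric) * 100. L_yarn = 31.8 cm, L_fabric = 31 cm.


Formula: Crimp% = ((L_yarn - L_fabric) / L_fabric) * 100
Step 1: Extension = 31.8 - 31 = 0.8 cm
Step 2: Crimp% = (0.8 / 31) * 100
Step 3: Crimp% = 0.025806 * 100 = 2.5806% ≈ 2.6%

2.6%


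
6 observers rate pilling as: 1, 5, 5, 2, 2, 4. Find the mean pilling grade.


Formula: Mean = sum / count
Sum = 1 + 5 + 5 + 2 + 2 + 4 = 19
Mean = 19 / 6 = 3.2

3.2


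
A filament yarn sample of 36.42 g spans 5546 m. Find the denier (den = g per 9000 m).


Formula: den = (mass_g / length_m) * 9000
Substituting: den = (36.42 / 5546) * 9000
Intermediate: 36.42 / 5546 = 0.0065669 g/m
den = 0.0065669 * 9000 = 59.1 denier

59.1 denier


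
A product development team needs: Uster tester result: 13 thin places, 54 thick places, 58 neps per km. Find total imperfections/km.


Formula: Total = thin places + thick places + neps
Total = 13 + 54 + 58
Total = 125 imperfections/km

125 imperfections/km


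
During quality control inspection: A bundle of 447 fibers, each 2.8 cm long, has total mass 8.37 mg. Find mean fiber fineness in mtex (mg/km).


Formula: fineness (mtex) = mass (mg) / total length (km) = (mass_mg / total_length_m) * 1000
Step 1: Convert fiber length: 2.8 cm = 0.028 m
Step 2: Total fiber length = 447 * 0.028 = 12.516 m
Step 3: Linear density = 8.37 mg / 12.516 m = 0.6687 mg/m
Step 4: fineness = 0.6687 * 1000 = 668.7 mtex

668.7 mtex


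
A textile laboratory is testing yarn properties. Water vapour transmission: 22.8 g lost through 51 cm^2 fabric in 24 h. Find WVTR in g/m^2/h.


Formula: WVTR = mass_loss / (area * time)
Step 1: Convert area: 51 cm^2 = 0.0051 m^2
Step 2: WVTR = 22.8 g / (0.0051 m^2 * 24 h)
Step 3: WVTR = 22.8 / 0.1224 = 186.3 g/m^2/h

186.3 g/m^2/h


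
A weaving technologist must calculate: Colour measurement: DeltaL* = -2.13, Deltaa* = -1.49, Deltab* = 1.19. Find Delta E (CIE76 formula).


Formula: Delta E = sqrt(dL*^2 + da*^2 + db*^2)
Step 1: dL*^2 = (-2.13)^2 = 4.5369
Step 2: da*^2 = (-1.49)^2 = 2.2201
Step 3: db*^2 = 1.19^2 = 1.4161
Step 4: Sum = 4.5369 + 2.2201 + 1.4161 = 8.1731
Step 5: Delta E = sqrt(8.1731) = 2.86

2.86 Delta E


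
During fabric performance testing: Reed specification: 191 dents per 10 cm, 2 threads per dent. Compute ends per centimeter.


Formula: EPC = (dents per 10 cm * ends per dent) / 10
Step 1: Total ends per 10 cm = 191 * 2 = 382
Step 2: EPC = 382 / 10 = 38.2 ends/cm

38.2 ends/cm


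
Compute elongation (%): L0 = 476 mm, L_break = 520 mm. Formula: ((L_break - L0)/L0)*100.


Formula: Elongation (%) = ((L_break - L0) / L0) * 100
Step 1: Extension = 520 - 476 = 44 mm
Step 2: Elongation = (44 / 476) * 100
Step 3: Elongation = 0.092437 * 100 = 9.2437% ≈ 9.2%

9.2%


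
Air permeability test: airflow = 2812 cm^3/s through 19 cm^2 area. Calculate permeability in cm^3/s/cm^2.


Formula: Air Permeability = Airflow / Test Area
AP = 2812 cm^3/s / 19 cm^2
AP = 148.0 cm^3/s/cm^2

148.0 cm^3/s/cm^2


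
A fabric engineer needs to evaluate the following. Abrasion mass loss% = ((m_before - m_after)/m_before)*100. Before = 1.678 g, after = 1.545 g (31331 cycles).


Formula: Mass loss% = ((m_before - m_after) / m_before) * 100
Step 1: Mass loss = 1.678 - 1.545 = 0.133 g
Step 2: Ratio = 0.133 / 1.678 = 0.079261
Step 3: Mass loss% = 0.079261 * 100 = 7.9261% ≈ 7.93%

7.93%


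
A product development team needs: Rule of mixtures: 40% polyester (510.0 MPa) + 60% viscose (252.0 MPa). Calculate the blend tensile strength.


Formula: Blend property = (fraction_A * property_A) + (fraction_B * property_B)
Step 1: Contribution A = 40/100 * 510.0 MPa = 204.0 MPa
Step 2: Contribution B = 60/100 * 252.0 MPa = 151.2 MPa
Step 3: Blend tensile strength = 204.0 + 151.2 = 355.2 MPa

355.2 MPa


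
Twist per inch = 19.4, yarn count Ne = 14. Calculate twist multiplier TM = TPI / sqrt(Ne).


Formula: TM = TPI / sqrt(Ne)
Step 1: sqrt(Ne) = sqrt(14) = 3.7417
Step 2: TM = 19.4 / 3.7417 = 5.18

5.18 TM


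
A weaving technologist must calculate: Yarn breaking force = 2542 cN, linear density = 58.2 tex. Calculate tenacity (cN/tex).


Formula: Tenacity = Breaking force / Linear density
Tenacity = 2542 cN / 58.2 tex
Tenacity = 43.68 cN/tex

43.68 cN/tex


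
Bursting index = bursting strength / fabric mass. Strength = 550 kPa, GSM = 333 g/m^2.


Formula: Bursting Index = Bursting Strength / Fabric GSM
BI = 550 kPa / 333 g/m^2
BI = 1.652 kPa/(g/m^2)

1.652 kPa/(g/m^2)


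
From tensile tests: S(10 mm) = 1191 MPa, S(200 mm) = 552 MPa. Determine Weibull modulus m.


Formula: m = ln(L1/L2) / ln(S2/S1)
Step 1: ln(L1/L2) = ln(10/200) = -2.99573
Step 2: S2/S1 = 552/1191 = 0.46348
Step 3: ln(S2/S1) = ln(0.46348) = -0.76899
Step 4: m = -2.99573 / -0.76899 = 3.90

3.90 (Weibull m)


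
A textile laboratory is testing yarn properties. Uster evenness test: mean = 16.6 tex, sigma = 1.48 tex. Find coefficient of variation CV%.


Formula: CV% = (standard deviation / mean) * 100
Step 1: Ratio = 1.48 / 16.6 = 0.089157
Step 2: CV% = 0.089157 * 100 = 8.9157% ≈ 8.9%

8.9%


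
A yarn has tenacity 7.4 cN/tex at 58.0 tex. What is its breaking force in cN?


Formula: Breaking force = Tenacity * Linear density
F = 7.4 cN/tex * 58.0 tex
F = 429.20 cN

429.20 cN


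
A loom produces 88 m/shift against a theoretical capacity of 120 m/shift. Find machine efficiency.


Formula: Efficiency% = (Actual output / Theoretical output) * 100
Efficiency% = (88 / 120) * 100
Efficiency% = 0.733333 * 100 = 73.3333% ≈ 73.3%

73.3%


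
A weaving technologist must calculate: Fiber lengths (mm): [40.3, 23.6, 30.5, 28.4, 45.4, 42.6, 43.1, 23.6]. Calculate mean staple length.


Formula: Mean = sum of lengths / count
Sum = 40.3 + 23.6 + 30.5 + 28.4 + 45.4 + 42.6 + 43.1 + 23.6
Sum = 277.5 mm
Mean = 277.5 / 8 = 34.69 mm

34.69 mm


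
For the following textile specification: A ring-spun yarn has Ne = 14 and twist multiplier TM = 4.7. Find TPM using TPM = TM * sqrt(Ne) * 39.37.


Formula: TPM = TM * sqrt(Ne) * 39.37
Step 1: sqrt(Ne) = sqrt(14) = 3.7417
Step 2: TM * sqrt(Ne) = 4.7 * 3.7417 = 17.586
Step 3: TPM = 17.586 * 39.37 = 692 twists/m

692 twists/m


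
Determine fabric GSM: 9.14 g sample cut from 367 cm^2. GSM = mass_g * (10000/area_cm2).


Formula: GSM = mass_g / area_m2
Step 1: Convert area: 367 cm^2 = 367 / 10000 = 0.0367 m^2
Step 2: GSM = 9.14 g / 0.0367 m^2 = 249.0 g/m^2

249.0 g/m^2


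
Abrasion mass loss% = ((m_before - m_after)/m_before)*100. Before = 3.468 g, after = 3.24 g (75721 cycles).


Formula: Mass loss% = ((m_before - m_after) / m_before) * 100
Step 1: Mass loss = 3.468 - 3.24 = 0.228 g
Step 2: Ratio = 0.228 / 3.468 = 0.0657439
Step 3: Mass loss% = 0.0657439 * 100 = 6.57439% ≈ 6.57%

6.57%


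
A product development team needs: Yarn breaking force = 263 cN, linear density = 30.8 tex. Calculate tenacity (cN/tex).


Formula: Tenacity = Breaking force / Linear density
Tenacity = 263 cN / 30.8 tex
Tenacity = 8.54 cN/tex

8.54 cN/tex


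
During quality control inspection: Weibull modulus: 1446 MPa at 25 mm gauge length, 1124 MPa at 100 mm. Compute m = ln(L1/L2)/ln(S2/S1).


Formula: m = ln(L1/L2) / ln(S2/S1)
Step 1: ln(L1/L2) = ln(25/100) = -1.38629
Step 2: S2/S1 = 1124/1446 = 0.77732
Step 3: ln(S2/S1) = ln(0.77732) = -0.25190
Step 4: m = -1.38629 / -0.25190 = 5.50

5.50 (Weibull m)


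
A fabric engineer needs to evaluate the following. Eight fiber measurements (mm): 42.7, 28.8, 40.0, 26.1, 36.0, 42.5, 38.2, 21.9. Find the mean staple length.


Formula: Mean = sum of lengths / count
Sum = 42.7 + 28.8 + 40.0 + 26.1 + 36.0 + 42.5 + 38.2 + 21.9
Sum = 276.2 mm
Mean = 276.2 / 8 = 34.53 mm

34.53 mm


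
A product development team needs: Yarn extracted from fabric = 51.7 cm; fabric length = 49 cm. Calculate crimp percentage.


Formula: Crimp% = ((L_yarn - L_fabric) / L_fabric) * 100
Step 1: Extension = 51.7 - 49 = 2.7 cm
Step 2: Crimp% = (2.7 / 49) * 100
Step 3: Crimp% = 0.055102 * 100 = 5.5102% ≈ 5.5%

5.5%


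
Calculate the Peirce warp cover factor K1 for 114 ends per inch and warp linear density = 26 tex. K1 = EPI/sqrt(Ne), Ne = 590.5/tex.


Formula: K1 = EPI / sqrt(Ne), with Ne = 590.5 / tex_warp
Step 1: Ne = 590.5 / 26 = 22.712
Step 2: sqrt(Ne) = sqrt(22.712) = 4.7657
Step 3: K1 = 114 / 4.7657 = 23.9

23.9


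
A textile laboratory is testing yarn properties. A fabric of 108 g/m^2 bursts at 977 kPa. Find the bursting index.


Formula: Bursting Index = Bursting Strength / Fabric GSM
BI = 977 kPa / 108 g/m^2
BI = 9.046 kPa/(g/m^2)

9.046 kPa/(g/m^2)


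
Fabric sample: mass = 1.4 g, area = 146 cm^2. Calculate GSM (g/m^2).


Formula: GSM = mass_g / area_m2
Step 1: Convert area: 146 cm^2 = 146 / 10000 = 0.0146 m^2
Step 2: GSM = 1.4 g / 0.0146 m^2 = 95.9 g/m^2

95.9 g/m^2


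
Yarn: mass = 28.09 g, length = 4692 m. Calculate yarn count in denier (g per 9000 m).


Formula: den = (mass_g / length_m) * 9000
Substituting: den = (28.09 / 4692) * 9000
Intermediate: 28.09 / 4692 = 0.00598679 g/m
den = 0.00598679 * 9000 = 53.9 denier

53.9 denier


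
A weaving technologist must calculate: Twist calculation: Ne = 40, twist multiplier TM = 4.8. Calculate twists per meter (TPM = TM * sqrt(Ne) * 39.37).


Formula: TPM = TM * sqrt(Ne) * 39.37
Step 1: sqrt(Ne) = sqrt(40) = 6.3246
Step 2: TM * sqrt(Ne) = 4.8 * 6.3246 = 30.3581
Step 3: TPM = 30.3581 * 39.37 = 1195 twists/m

1195 twists/m


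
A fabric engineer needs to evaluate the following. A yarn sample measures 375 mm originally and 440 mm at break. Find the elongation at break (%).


Formula: Elongation (%) = ((L_break - L0) / L0) * 100
Step 1: Extension = 440 - 375 = 65 mm
Step 2: Elongation = (65 / 375) * 100
Step 3: Elongation = 0.173333 * 100 = 17.3333% ≈ 17.3%

17.3%


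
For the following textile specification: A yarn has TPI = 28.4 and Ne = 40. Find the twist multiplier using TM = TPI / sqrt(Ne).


Formula: TM = TPI / sqrt(Ne)
Step 1: sqrt(Ne) = sqrt(40) = 6.3246
Step 2: TM = 28.4 / 6.3246 = 4.49

4.49 TM


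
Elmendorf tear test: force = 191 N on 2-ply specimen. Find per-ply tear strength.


Formula: Per-ply strength = Total force / Number of plies
Per-ply = 191 N / 2
Per-ply = 95.5 N

95.5 N


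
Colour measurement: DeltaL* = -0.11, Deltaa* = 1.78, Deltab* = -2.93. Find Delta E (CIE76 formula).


Formula: Delta E = sqrt(dL*^2 + da*^2 + db*^2)
Step 1: dL*^2 = (-0.11)^2 = 0.0121
Step 2: da*^2 = 1.78^2 = 3.1684
Step 3: db*^2 = (-2.93)^2 = 8.5849
Step 4: Sum = 0.0121 + 3.1684 + 8.5849 = 11.7654
Step 5: Delta E = sqrt(11.7654) = 3.43

3.43 Delta E


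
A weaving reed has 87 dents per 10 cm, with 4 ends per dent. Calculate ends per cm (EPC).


Formula: EPC = (dents per 10 cm * ends per dent) / 10
Step 1: Total ends per 10 cm = 87 * 4 = 348
Step 2: EPC = 348 / 10 = 34.8 ends/cm

34.8 ends/cm


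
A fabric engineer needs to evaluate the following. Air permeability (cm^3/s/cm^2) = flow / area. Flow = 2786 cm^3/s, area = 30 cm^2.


Formula: Air Permeability = Airflow / Test Area
AP = 2786 cm^3/s / 30 cm^2
AP = 92.9 cm^3/s/cm^2

92.9 cm^3/s/cm^2


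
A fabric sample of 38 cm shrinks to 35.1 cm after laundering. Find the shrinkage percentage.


Formula: Shrinkage% = ((L_before - L_after) / L_before) * 100
Step 1: Shrinkage = 38 - 35.1 = 2.9 cm
Step 2: Shrinkage% = (2.9 / 38) * 100
Step 3: Shrinkage% = 0.076316 * 100 = 7.6316% ≈ 7.6%

7.6%


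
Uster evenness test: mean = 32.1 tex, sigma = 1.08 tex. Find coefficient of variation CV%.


Formula: CV% = (standard deviation / mean) * 100
Step 1: Ratio = 1.08 / 32.1 = 0.033645
Step 2: CV% = 0.033645 * 100 = 3.3645% ≈ 3.4%

3.4%


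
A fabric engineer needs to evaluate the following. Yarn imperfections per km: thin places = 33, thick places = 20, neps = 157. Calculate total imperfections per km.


Formula: Total = thin places + thick places + neps
Total = 33 + 20 + 157
Total = 210 imperfections/km

210 imperfections/km


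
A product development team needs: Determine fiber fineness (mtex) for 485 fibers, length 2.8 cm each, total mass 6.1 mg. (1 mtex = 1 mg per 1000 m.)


Formula: fineness (mtex) = mass (mg) / total length (km) = (mass_mg / total_length_m) * 1000
Step 1: Convert fiber length: 2.8 cm = 0.028 m
Step 2: Total fiber length = 485 * 0.028 = 13.58 m
Step 3: Linear density = 6.1 mg / 13.58 m = 0.4492 mg/m
Step 4: fineness = 0.4492 * 1000 = 449.2 mtex

449.2 mtex


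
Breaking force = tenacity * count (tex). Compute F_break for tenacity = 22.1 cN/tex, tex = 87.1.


Formula: Breaking force = Tenacity * Linear density
F = 22.1 cN/tex * 87.1 tex
F = 1924.91 cN

1924.91 cN


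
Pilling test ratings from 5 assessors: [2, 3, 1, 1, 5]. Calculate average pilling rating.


Formula: Mean = sum / count
Sum = 2 + 3 + 1 + 1 + 5 = 12
Mean = 12 / 5 = 2.4

2.4


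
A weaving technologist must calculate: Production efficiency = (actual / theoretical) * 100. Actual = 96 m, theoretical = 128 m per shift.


Formula: Efficiency% = (Actual output / Theoretical output) * 100
Efficiency% = (96 / 128) * 100
Efficiency% = 0.75 * 100 = 75.0%

75.0%


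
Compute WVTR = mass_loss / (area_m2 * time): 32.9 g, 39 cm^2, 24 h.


Formula: WVTR = mass_loss / (area * time)
Step 1: Convert area: 39 cm^2 = 0.0039 m^2
Step 2: WVTR = 32.9 g / (0.0039 m^2 * 24 h)
Step 3: WVTR = 32.9 / 0.0936 = 351.5 g/m^2/h

351.5 g/m^2/h


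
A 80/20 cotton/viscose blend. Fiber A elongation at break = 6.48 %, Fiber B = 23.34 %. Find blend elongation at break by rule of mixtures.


Formula: Blend property = (fraction_A * property_A) + (fraction_B * property_B)
Step 1: Contribution A = 80/100 * 6.48 % = 5.184 %
Step 2: Contribution B = 20/100 * 23.34 % = 4.668 %
Step 3: Blend elongation at break = 5.184 + 4.668 = 9.852 %

9.852 %


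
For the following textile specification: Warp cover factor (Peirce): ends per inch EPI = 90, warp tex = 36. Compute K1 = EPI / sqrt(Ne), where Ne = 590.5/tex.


Formula: K1 = EPI / sqrt(Ne), with Ne = 590.5 / tex_warp
Step 1: Ne = 590.5 / 36 = 16.403
Step 2: sqrt(Ne) = sqrt(16.403) = 4.0501
Step 3: K1 = 90 / 4.0501 = 22.2

22.2


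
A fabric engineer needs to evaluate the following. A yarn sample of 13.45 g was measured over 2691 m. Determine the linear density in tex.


Formula: Tex = (mass_g / length_m) * 1000
Substituting: Tex = (13.45 / 2691) * 1000
Intermediate: 13.45 / 2691 = 0.00499814 g/m
Tex = 0.00499814 * 1000 = 5.00 tex

5.00 tex


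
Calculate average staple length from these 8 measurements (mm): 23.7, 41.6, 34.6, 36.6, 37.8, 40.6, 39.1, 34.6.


Formula: Mean = sum of lengths / count
Sum = 23.7 + 41.6 + 34.6 + 36.6 + 37.8 + 40.6 + 39.1 + 34.6
Sum = 288.6 mm
Mean = 288.6 / 8 = 36.08 mm

36.08 mm


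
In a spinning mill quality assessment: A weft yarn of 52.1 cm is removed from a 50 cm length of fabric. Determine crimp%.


Formula: Crimp% = ((L_yarn - L_fabric) / L_fabric) * 100
Step 1: Extension = 52.1 - 50 = 2.1 cm
Step 2: Crimp% = (2.1 / 50) * 100
Step 3: Crimp% = 0.042 * 100 = 4.2%

4.2%


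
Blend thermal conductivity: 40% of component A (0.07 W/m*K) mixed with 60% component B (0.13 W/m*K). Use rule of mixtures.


Formula: Blend property = (fraction_A * property_A) + (fraction_B * property_B)
Step 1: Contribution A = 40/100 * 0.07 W/m*K = 0.028 W/m*K
Step 2: Contribution B = 60/100 * 0.13 W/m*K = 0.078 W/m*K
Step 3: Blend thermal conductivity = 0.028 + 0.078 = 0.106 W/m*K

0.106 W/m*K


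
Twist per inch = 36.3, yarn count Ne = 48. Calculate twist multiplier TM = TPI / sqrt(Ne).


Formula: TM = TPI / sqrt(Ne)
Step 1: sqrt(Ne) = sqrt(48) = 6.9282
Step 2: TM = 36.3 / 6.9282 = 5.24

5.24 TM


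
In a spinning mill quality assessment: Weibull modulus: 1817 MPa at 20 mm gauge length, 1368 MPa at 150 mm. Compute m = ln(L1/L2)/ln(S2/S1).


Formula: m = ln(L1/L2) / ln(S2/S1)
Step 1: ln(L1/L2) = ln(20/150) = -2.01490
Step 2: S2/S1 = 1368/1817 = 0.75289
Step 3: ln(S2/S1) = ln(0.75289) = -0.28384
Step 4: m = -2.01490 / -0.28384 = 7.10

7.10 (Weibull m)


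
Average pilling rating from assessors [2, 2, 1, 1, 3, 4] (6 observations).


Formula: Mean = sum / count
Sum = 2 + 2 + 1 + 1 + 3 + 4 = 13
Mean = 13 / 6 = 2.2

2.2


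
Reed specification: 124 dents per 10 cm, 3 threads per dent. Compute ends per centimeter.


Formula: EPC = (dents per 10 cm * ends per dent) / 10
Step 1: Total ends per 10 cm = 124 * 3 = 372
Step 2: EPC = 372 / 10 = 37.2 ends/cm

37.2 ends/cm


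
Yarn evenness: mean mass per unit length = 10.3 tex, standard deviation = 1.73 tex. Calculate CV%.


Formula: CV% = (standard deviation / mean) * 100
Step 1: Ratio = 1.73 / 10.3 = 0.167961
Step 2: CV% = 0.167961 * 100 = 16.7961% ≈ 16.8%

16.8%


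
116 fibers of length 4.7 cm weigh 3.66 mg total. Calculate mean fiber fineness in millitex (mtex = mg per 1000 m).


Formula: fineness (mtex) = mass (mg) / total length (km) = (mass_mg / total_length_m) * 1000
Step 1: Convert fiber length: 4.7 cm = 0.047 m
Step 2: Total fiber length = 116 * 0.047 = 5.452 m
Step 3: Linear density = 3.66 mg / 5.452 m = 0.6713 mg/m
Step 4: fineness = 0.6713 * 1000 = 671.3 mtex

671.3 mtex


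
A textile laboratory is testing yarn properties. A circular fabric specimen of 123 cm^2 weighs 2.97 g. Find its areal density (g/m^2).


Formula: GSM = mass_g / area_m2
Step 1: Convert area: 123 cm^2 = 123 / 10000 = 0.0123 m^2
Step 2: GSM = 2.97 g / 0.0123 m^2 = 241.5 g/m^2

241.5 g/m^2


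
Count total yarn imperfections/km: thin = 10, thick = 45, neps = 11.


Formula: Total = thin places + thick places + neps
Total = 10 + 45 + 11
Total = 66 imperfections/km

66 imperfections/km


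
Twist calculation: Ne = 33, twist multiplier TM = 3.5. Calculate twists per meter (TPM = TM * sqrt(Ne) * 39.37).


Formula: TPM = TM * sqrt(Ne) * 39.37
Step 1: sqrt(Ne) = sqrt(33) = 5.7446
Step 2: TM * sqrt(Ne) = 3.5 * 5.7446 = 20.1061
Step 3: TPM = 20.1061 * 39.37 = 792 twists/m

792 twists/m


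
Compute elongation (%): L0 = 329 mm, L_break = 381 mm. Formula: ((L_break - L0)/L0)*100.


Formula: Elongation (%) = ((L_break - L0) / L0) * 100
Step 1: Extension = 381 - 329 = 52 mm
Step 2: Elongation = (52 / 329) * 100
Step 3: Elongation = 0.158055 * 100 = 15.8055% ≈ 15.8%

15.8%


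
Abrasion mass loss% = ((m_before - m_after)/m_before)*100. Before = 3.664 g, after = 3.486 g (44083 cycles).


Formula: Mass loss% = ((m_before - m_after) / m_before) * 100
Step 1: Mass loss = 3.664 - 3.486 = 0.178 g
Step 2: Ratio = 0.178 / 3.664 = 0.0485808
Step 3: Mass loss% = 0.0485808 * 100 = 4.85808% ≈ 4.86%

4.86%


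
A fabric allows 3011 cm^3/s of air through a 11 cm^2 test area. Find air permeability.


Formula: Air Permeability = Airflow / Test Area
AP = 3011 cm^3/s / 11 cm^2
AP = 273.7 cm^3/s/cm^2

273.7 cm^3/s/cm^2


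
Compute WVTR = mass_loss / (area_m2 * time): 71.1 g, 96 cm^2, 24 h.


Formula: WVTR = mass_loss / (area * time)
Step 1: Convert area: 96 cm^2 = 0.0096 m^2
Step 2: WVTR = 71.1 g / (0.0096 m^2 * 24 h)
Step 3: WVTR = 71.1 / 0.2304 = 308.6 g/m^2/h

308.6 g/m^2/h


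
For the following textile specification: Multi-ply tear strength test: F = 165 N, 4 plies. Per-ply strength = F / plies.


Formula: Per-ply strength = Total force / Number of plies
Per-ply = 165 N / 4
Per-ply = 41.25 N

41.25 N


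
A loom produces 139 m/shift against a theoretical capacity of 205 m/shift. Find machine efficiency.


Formula: Efficiency% = (Actual output / Theoretical output) * 100
Efficiency% = (139 / 205) * 100
Efficiency% = 0.678049 * 100 = 67.8049% ≈ 67.8%

67.8%


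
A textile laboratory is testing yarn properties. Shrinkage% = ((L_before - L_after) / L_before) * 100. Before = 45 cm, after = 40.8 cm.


Formula: Shrinkage% = ((L_before - L_after) / L_before) * 100
Step 1: Shrinkage = 45 - 40.8 = 4.2 cm
Step 2: Shrinkage% = (4.2 / 45) * 100
Step 3: Shrinkage% = 0.093333 * 100 = 9.3333% ≈ 9.3%

9.3%


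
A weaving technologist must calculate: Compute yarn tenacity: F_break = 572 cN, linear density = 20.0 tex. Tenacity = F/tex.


Formula: Tenacity = Breaking force / Linear density
Tenacity = 572 cN / 20.0 tex
Tenacity = 28.60 cN/tex

28.60 cN/tex
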